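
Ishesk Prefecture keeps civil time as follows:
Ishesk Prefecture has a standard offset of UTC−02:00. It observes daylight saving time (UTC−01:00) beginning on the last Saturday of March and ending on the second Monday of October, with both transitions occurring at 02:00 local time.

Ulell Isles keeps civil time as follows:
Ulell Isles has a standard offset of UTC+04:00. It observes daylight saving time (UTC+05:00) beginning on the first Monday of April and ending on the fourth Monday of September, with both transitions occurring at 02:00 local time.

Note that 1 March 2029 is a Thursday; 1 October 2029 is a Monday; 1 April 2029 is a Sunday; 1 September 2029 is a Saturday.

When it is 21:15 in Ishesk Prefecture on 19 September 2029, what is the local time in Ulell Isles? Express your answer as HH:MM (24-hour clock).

03:15

1 March 2029 is a Thursday, so Saturdays fall on 3, 10, 17, 24, 31; the last is March 31.
1 October 2029 is a Monday, so the first Monday is October 1 and the second is October 8.
Daylight saving runs 31 March – 8 October; 19 September 2029 is inside that window, so Ishesk Prefecture is at UTC−01:00.
21:15 Ishesk Prefecture + 1h = 22:15 UTC.
1 April 2029 is a Sunday, so the first Monday is April 2.
1 September 2029 is a Saturday, so the first Monday is September 3 and the fourth is September 24.
At the standard offset (UTC+04:00), 22:15 UTC + 4h = 02:15 Ulell Isles standard time (rolling into the next day, 20 September 2029).
The standard-time date in Ulell Isles, 20 September 2029, lies within the daylight-saving period (2 April – 24 September), so Ulell Isles is on daylight time, UTC+05:00.
22:15 UTC + 5h = 03:15 Ulell Isles (rolling into the next day, 20 September 2029).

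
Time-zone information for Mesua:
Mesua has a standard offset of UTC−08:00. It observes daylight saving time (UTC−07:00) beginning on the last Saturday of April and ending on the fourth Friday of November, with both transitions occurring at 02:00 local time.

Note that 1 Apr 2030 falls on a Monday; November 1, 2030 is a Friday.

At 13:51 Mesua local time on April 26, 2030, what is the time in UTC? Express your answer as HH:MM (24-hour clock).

21:51

1 April 2030 is a Monday, so Saturdays fall on 6, 13, 20, 27; the last is April 27.
1 November 2030 is a Friday, so the first Friday is November 1 and the fourth is November 22.
April 26, 2030 is outside the daylight-saving period (27 April – 22 November), so Mesua is on standard time, UTC−08:00.
13:51 local + 8h = 21:51 UTC.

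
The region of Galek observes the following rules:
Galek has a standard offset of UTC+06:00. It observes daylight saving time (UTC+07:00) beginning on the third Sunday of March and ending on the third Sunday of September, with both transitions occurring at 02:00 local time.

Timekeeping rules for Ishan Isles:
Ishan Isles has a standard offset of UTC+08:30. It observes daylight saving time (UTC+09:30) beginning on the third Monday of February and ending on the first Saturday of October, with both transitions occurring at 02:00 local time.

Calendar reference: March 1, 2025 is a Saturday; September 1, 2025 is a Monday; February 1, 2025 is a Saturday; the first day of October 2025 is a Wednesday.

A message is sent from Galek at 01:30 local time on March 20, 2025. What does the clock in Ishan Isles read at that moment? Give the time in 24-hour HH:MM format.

1 March 2025 is a Saturday, so the first Sunday is March 2 and the third is March 16.
1 September 2025 is a Monday, so the first Sunday is September 7 and the third is September 21.
Daylight saving runs 16 March – 21 September; March 20, 2025 is inside that window, so Galek is at UTC+07:00.
01:30 Galek − 7h = 18:30 UTC (rolling into the previous day, 19 March 2025).
1 February 2025 is a Saturday, so the first Monday is February 3 and the third is February 17.
1 October 2025 is a Wednesday, so the first Saturday is October 4.
At the standard offset (UTC+08:30), 18:30 UTC + 8h30m = 03:00 Ishan Isles standard time (rolling into the next day, 20 March 2025).
Daylight saving runs 17 February – 4 October; the standard-time date in Ishan Isles, March 20, 2025, is inside that window, so Ishan Isles is at UTC+09:30.
18:30 UTC + 9h30m = 04:00 Ishan Isles (rolling into the next day, 20 March 2025).

04:00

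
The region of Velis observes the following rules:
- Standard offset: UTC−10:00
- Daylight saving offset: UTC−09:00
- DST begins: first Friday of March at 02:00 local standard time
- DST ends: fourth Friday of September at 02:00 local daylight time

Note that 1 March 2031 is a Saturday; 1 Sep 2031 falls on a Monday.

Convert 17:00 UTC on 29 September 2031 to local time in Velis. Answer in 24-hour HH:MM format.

07:00

1 March 2031 is a Saturday, so the first Friday is March 7.
1 September 2031 is a Monday, so the first Friday is September 5 and the fourth is September 26.
At the standard offset (UTC−10:00), 17:00 UTC − 10h = 07:00 Velis standard time.
Daylight saving runs 7 March – 26 September; the standard-time date in Velis, 29 September 2031, is outside that window, so Velis is on standard time at UTC−10:00.
17:00 UTC − 10h = 07:00 local.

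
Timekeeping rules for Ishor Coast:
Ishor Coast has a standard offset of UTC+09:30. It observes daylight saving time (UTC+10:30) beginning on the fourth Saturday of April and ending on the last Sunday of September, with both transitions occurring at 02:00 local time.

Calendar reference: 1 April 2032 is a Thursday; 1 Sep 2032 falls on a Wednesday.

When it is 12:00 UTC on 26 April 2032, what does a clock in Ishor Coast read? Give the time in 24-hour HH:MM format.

22:30

1 April 2032 is a Thursday, so the first Saturday is April 3 and the fourth is April 24.
1 September 2032 is a Wednesday, so Sundays fall on 5, 12, 19, 26; the last is September 26.
At the standard offset (UTC+09:30), 12:00 UTC + 9h30m = 21:30 Ishor Coast standard time.
The standard-time date in Ishor Coast, 26 April 2032, lies within the daylight-saving period (24 April – 26 September), so Ishor Coast is on daylight time, UTC+10:30.
12:00 UTC + 10h30m = 22:30 local.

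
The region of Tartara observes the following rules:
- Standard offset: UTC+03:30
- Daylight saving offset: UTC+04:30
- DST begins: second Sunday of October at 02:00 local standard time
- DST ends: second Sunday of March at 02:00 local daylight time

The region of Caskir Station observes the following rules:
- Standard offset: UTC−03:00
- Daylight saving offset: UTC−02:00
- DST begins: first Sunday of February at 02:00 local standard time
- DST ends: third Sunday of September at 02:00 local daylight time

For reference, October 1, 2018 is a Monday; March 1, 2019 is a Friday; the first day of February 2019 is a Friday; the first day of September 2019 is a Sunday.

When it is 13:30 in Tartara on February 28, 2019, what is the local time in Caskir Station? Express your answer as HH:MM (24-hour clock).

07:00

1 October 2018 is a Monday, so the first Sunday is October 7 and the second is October 14.
1 March 2019 is a Friday, so the first Sunday is March 3 and the second is March 10.
February 28, 2019 falls between 14 October 2018 and 10 March 2019, so daylight saving is in effect and Tartara is at UTC+04:30.
13:30 Tartara − 4h30m = 09:00 UTC.
1 February 2019 is a Friday, so the first Sunday is February 3.
1 September 2019 is a Sunday, so the first Sunday is September 1 and the third is September 15.
At the standard offset (UTC−03:00), 09:00 UTC − 3h = 06:00 Caskir Station standard time.
The standard-time date in Caskir Station, February 28, 2019, falls between 3 February and 15 September, so daylight saving is in effect and Caskir Station is at UTC−02:00.
09:00 UTC − 2h = 07:00 Caskir Station.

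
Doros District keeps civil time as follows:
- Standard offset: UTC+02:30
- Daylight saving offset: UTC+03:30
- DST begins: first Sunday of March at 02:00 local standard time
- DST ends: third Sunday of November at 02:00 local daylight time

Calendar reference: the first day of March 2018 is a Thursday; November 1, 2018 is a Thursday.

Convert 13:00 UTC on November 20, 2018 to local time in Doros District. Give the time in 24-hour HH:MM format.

1 March 2018 is a Thursday, so the first Sunday is March 4.
1 November 2018 is a Thursday, so the first Sunday is November 4 and the third is November 18.
At the standard offset (UTC+02:30), 13:00 UTC + 2h30m = 15:30 Doros District standard time.
The standard-time date in Doros District, November 20, 2018, does not fall between 4 March and 18 November, so daylight saving is not in effect and Doros District is at UTC+02:30.
13:00 UTC + 2h30m = 15:30 local.

15:30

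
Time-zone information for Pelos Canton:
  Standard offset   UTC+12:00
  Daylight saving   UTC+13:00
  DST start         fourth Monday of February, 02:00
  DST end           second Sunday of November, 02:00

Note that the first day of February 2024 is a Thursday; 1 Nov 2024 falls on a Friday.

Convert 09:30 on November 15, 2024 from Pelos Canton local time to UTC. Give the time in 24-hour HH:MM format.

21:30

1 February 2024 is a Thursday, so the first Monday is February 5 and the fourth is February 26.
1 November 2024 is a Friday, so the first Sunday is November 3 and the second is November 10.
November 15, 2024 is outside the daylight-saving period (26 February – 10 November), so Pelos Canton is on standard time, UTC+12:00.
09:30 local − 12h = 21:30 UTC (rolling into the previous day, 14 November 2024).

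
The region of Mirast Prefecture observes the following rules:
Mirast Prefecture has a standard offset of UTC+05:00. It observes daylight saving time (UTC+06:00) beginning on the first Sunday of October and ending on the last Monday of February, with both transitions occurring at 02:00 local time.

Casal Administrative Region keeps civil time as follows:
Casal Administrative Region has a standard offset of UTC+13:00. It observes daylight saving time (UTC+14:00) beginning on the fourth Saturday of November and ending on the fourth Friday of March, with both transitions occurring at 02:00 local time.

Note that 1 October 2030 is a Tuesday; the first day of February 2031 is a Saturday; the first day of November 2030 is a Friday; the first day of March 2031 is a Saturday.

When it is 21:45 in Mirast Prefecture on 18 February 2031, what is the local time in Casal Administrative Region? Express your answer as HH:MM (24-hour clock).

1 October 2030 is a Tuesday, so the first Sunday is October 6.
1 February 2031 is a Saturday, so Mondays fall on 3, 10, 17, 24; the last is February 24.
18 February 2031 falls between 6 October 2030 and 24 February 2031, so daylight saving is in effect and Mirast Prefecture is at UTC+06:00.
21:45 Mirast Prefecture − 6h = 15:45 UTC.
1 November 2030 is a Friday, so the first Saturday is November 2 and the fourth is November 23.
1 March 2031 is a Saturday, so the first Friday is March 7 and the fourth is March 28.
At the standard offset (UTC+13:00), 15:45 UTC + 13h = 04:45 Casal Administrative Region standard time (rolling into the next day, 19 February 2031).
Daylight saving runs 23 November 2030 – 28 March 2031; the standard-time date in Casal Administrative Region, 19 February 2031, is inside that window, so Casal Administrative Region is at UTC+14:00.
15:45 UTC + 14h = 05:45 Casal Administrative Region (rolling into the next day, 19 February 2031).

05:45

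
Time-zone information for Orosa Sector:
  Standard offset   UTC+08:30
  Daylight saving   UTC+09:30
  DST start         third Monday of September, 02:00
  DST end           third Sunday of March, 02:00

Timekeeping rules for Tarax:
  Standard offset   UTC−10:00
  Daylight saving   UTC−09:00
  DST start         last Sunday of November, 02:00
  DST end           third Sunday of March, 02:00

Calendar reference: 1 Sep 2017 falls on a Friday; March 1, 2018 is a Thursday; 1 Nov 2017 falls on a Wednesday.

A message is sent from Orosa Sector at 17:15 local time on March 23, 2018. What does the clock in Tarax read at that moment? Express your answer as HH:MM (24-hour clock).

22:45

1 September 2017 is a Friday, so the first Monday is September 4 and the third is September 18.
1 March 2018 is a Thursday, so the first Sunday is March 4 and the third is March 18.
March 23, 2018 does not fall between 18 September 2017 and 18 March 2018, so daylight saving is not in effect and Orosa Sector is at UTC+08:30.
17:15 Orosa Sector − 8h30m = 08:45 UTC.
1 November 2017 is a Wednesday, so Sundays fall on 5, 12, 19, 26; the last is November 26.
1 March 2018 is a Thursday, so the first Sunday is March 4 and the third is March 18.
At the standard offset (UTC−10:00), 08:45 UTC − 10h = 22:45 Tarax standard time (rolling into the previous day, 22 March 2018).
The standard-time date in Tarax, March 22, 2018, does not fall between 26 November 2017 and 18 March 2018, so daylight saving is not in effect and Tarax is at UTC−10:00.
08:45 UTC − 10h = 22:45 Tarax (rolling into the previous day, 22 March 2018).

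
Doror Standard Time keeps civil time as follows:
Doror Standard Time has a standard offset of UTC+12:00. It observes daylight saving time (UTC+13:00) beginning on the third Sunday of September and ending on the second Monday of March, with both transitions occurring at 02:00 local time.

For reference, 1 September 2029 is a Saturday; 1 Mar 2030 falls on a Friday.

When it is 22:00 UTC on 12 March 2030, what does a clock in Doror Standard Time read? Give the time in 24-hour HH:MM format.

10:00

1 September 2029 is a Saturday, so the first Sunday is September 2 and the third is September 16.
1 March 2030 is a Friday, so the first Monday is March 4 and the second is March 11.
At the standard offset (UTC+12:00), 22:00 UTC + 12h = 10:00 Doror Standard Time standard time (rolling into the next day, 13 March 2030).
Daylight saving runs 16 September 2029 – 11 March 2030; the standard-time date in Doror Standard Time, 13 March 2030, is outside that window, so Doror Standard Time is on standard time at UTC+12:00.
22:00 UTC + 12h = 10:00 local (rolling into the next day, 13 March 2030).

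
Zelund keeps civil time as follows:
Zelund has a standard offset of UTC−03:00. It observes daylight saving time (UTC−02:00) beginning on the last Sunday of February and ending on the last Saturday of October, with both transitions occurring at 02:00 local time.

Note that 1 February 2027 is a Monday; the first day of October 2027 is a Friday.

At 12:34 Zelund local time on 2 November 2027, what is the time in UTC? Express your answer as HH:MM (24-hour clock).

1 February 2027 is a Monday, so Sundays fall on 7, 14, 21, 28; the last is February 28.
1 October 2027 is a Friday, so Saturdays fall on 2, 9, 16, 23, 30; the last is October 30.
2 November 2027 is outside the daylight-saving period (28 February – 30 October), so Zelund is on standard time, UTC−03:00.
12:34 local + 3h = 15:34 UTC.

15:34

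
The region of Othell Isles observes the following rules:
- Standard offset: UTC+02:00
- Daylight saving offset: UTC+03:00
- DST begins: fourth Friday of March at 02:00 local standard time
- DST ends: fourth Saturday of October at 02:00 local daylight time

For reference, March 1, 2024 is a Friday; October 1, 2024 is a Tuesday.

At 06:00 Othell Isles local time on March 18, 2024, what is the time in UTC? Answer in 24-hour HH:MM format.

1 March 2024 is a Friday, so the first Friday is March 1 and the fourth is March 22.
1 October 2024 is a Tuesday, so the first Saturday is October 5 and the fourth is October 26.
March 18, 2024 does not fall between 22 March and 26 October, so daylight saving is not in effect and Othell Isles is at UTC+02:00.
06:00 local − 2h = 04:00 UTC.

04:00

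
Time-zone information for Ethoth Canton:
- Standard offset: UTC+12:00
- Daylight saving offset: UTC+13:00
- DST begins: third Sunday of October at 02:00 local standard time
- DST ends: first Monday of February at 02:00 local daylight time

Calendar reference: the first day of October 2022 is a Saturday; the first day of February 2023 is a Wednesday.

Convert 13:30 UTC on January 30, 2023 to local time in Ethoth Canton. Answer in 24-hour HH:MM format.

1 October 2022 is a Saturday, so the first Sunday is October 2 and the third is October 16.
1 February 2023 is a Wednesday, so the first Monday is February 6.
At the standard offset (UTC+12:00), 13:30 UTC + 12h = 01:30 Ethoth Canton standard time (rolling into the next day, 31 January 2023).
The standard-time date in Ethoth Canton, January 31, 2023, lies within the daylight-saving period (16 October 2022 – 6 February 2023), so Ethoth Canton is on daylight time, UTC+13:00.
13:30 UTC + 13h = 02:30 local (rolling into the next day, 31 January 2023).

02:30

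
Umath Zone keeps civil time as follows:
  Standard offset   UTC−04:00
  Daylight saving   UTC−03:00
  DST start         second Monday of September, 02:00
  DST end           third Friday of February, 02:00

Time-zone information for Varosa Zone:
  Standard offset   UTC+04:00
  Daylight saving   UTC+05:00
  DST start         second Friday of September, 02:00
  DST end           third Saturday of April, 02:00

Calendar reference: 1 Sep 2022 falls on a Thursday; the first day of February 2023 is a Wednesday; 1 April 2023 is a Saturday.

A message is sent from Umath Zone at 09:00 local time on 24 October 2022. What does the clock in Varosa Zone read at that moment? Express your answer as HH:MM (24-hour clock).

1 September 2022 is a Thursday, so the first Monday is September 5 and the second is September 12.
1 February 2023 is a Wednesday, so the first Friday is February 3 and the third is February 17.
24 October 2022 lies within the daylight-saving period (12 September 2022 – 17 February 2023), so Umath Zone is on daylight time, UTC−03:00.
09:00 Umath Zone + 3h = 12:00 UTC.
1 September 2022 is a Thursday, so the first Friday is September 2 and the second is September 9.
1 April 2023 is a Saturday, so the first Saturday is April 1 and the third is April 15.
At the standard offset (UTC+04:00), 12:00 UTC + 4h = 16:00 Varosa Zone standard time.
Daylight saving runs 9 September 2022 – 15 April 2023; the standard-time date in Varosa Zone, 24 October 2022, is inside that window, so Varosa Zone is at UTC+05:00.
12:00 UTC + 5h = 17:00 Varosa Zone.

17:00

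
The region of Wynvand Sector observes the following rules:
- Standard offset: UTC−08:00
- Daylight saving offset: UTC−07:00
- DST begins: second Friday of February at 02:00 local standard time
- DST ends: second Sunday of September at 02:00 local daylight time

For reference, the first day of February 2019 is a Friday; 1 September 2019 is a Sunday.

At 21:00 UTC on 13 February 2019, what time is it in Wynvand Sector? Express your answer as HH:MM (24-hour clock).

1 February 2019 is a Friday, so the first Friday is February 1 and the second is February 8.
1 September 2019 is a Sunday, so the first Sunday is September 1 and the second is September 8.
At the standard offset (UTC−08:00), 21:00 UTC − 8h = 13:00 Wynvand Sector standard time.
Daylight saving runs 8 February – 8 September; the standard-time date in Wynvand Sector, 13 February 2019, is inside that window, so Wynvand Sector is at UTC−07:00.
21:00 UTC − 7h = 14:00 local.

14:00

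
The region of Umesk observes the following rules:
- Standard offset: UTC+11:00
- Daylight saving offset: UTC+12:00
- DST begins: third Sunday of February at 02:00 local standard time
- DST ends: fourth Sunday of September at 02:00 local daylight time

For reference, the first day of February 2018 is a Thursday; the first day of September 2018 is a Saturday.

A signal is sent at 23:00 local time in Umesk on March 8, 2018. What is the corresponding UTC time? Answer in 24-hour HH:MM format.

1 February 2018 is a Thursday, so the first Sunday is February 4 and the third is February 18.
1 September 2018 is a Saturday, so the first Sunday is September 2 and the fourth is September 23.
March 8, 2018 lies within the daylight-saving period (18 February – 23 September), so Umesk is on daylight time, UTC+12:00.
23:00 local − 12h = 11:00 UTC.

11:00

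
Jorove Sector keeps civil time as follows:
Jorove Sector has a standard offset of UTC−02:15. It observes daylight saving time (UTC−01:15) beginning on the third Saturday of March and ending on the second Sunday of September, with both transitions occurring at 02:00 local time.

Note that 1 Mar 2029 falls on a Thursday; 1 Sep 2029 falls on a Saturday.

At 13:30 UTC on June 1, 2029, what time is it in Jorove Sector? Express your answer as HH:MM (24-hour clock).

1 March 2029 is a Thursday, so the first Saturday is March 3 and the third is March 17.
1 September 2029 is a Saturday, so the first Sunday is September 2 and the second is September 9.
At the standard offset (UTC−02:15), 13:30 UTC − 2h15m = 11:15 Jorove Sector standard time.
The standard-time date in Jorove Sector, June 1, 2029, lies within the daylight-saving period (17 March – 9 September), so Jorove Sector is on daylight time, UTC−01:15.
13:30 UTC − 1h15m = 12:15 local.

12:15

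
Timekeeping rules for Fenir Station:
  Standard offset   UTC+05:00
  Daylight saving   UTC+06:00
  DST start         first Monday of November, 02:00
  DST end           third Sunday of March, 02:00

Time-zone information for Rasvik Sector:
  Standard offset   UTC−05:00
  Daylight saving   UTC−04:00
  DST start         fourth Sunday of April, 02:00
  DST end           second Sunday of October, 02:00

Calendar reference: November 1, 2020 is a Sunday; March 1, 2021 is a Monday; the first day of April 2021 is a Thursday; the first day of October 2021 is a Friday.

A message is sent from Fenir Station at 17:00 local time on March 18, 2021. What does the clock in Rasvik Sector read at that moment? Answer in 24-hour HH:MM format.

06:00

1 November 2020 is a Sunday, so the first Monday is November 2.
1 March 2021 is a Monday, so the first Sunday is March 7 and the third is March 21.
Daylight saving runs 2 November 2020 – 21 March 2021; March 18, 2021 is inside that window, so Fenir Station is at UTC+06:00.
17:00 Fenir Station − 6h = 11:00 UTC.
1 April 2021 is a Thursday, so the first Sunday is April 4 and the fourth is April 25.
1 October 2021 is a Friday, so the first Sunday is October 3 and the second is October 10.
At the standard offset (UTC−05:00), 11:00 UTC − 5h = 06:00 Rasvik Sector standard time.
Daylight saving runs 25 April – 10 October; the standard-time date in Rasvik Sector, March 18, 2021, is outside that window, so Rasvik Sector is on standard time at UTC−05:00.
11:00 UTC − 5h = 06:00 Rasvik Sector.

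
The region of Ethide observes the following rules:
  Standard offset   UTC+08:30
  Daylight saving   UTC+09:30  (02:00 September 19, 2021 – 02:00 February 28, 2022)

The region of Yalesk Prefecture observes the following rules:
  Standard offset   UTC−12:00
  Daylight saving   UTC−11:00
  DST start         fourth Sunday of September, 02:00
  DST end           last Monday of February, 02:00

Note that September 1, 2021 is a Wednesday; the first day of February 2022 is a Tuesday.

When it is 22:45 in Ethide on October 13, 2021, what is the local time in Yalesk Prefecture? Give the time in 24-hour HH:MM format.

October 13, 2021 falls between 19 September 2021 and 28 February 2022, so daylight saving is in effect and Ethide is at UTC+09:30.
22:45 Ethide − 9h30m = 13:15 UTC.
1 September 2021 is a Wednesday, so the first Sunday is September 5 and the fourth is September 26.
1 February 2022 is a Tuesday, so Mondays fall on 7, 14, 21, 28; the last is February 28.
At the standard offset (UTC−12:00), 13:15 UTC − 12h = 01:15 Yalesk Prefecture standard time.
The standard-time date in Yalesk Prefecture, October 13, 2021, lies within the daylight-saving period (26 September 2021 – 28 February 2022), so Yalesk Prefecture is on daylight time, UTC−11:00.
13:15 UTC − 11h = 02:15 Yalesk Prefecture.

02:15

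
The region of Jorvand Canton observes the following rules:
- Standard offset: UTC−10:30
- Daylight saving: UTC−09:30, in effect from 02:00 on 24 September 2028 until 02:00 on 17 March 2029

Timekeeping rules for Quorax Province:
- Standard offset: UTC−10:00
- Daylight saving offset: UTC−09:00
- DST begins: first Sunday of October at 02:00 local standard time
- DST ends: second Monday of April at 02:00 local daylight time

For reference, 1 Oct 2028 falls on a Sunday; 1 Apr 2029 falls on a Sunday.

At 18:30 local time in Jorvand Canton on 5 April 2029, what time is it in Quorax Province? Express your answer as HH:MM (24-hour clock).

20:00

5 April 2029 is outside the daylight-saving period (24 September 2028 – 17 March 2029), so Jorvand Canton is on standard time, UTC−10:30.
18:30 Jorvand Canton + 10h30m = 05:00 UTC (rolling into the next day, 6 April 2029).
1 October 2028 is a Sunday, so the first Sunday is October 1.
1 April 2029 is a Sunday, so the first Monday is April 2 and the second is April 9.
At the standard offset (UTC−10:00), 05:00 UTC − 10h = 19:00 Quorax Province standard time (rolling into the previous day, 5 April 2029).
The standard-time date in Quorax Province, 5 April 2029, falls between 1 October 2028 and 9 April 2029, so daylight saving is in effect and Quorax Province is at UTC−09:00.
05:00 UTC − 9h = 20:00 Quorax Province (rolling into the previous day, 5 April 2029).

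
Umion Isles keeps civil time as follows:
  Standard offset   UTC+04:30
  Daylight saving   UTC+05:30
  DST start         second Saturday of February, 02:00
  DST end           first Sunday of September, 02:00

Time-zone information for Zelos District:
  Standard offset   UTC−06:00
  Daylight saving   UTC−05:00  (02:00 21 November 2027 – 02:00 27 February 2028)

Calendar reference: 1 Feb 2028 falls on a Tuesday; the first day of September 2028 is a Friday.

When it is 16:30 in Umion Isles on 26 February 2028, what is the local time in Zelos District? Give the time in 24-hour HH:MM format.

06:00

1 February 2028 is a Tuesday, so the first Saturday is February 5 and the second is February 12.
1 September 2028 is a Friday, so the first Sunday is September 3.
26 February 2028 falls between 12 February and 3 September, so daylight saving is in effect and Umion Isles is at UTC+05:30.
16:30 Umion Isles − 5h30m = 11:00 UTC.
At the standard offset (UTC−06:00), 11:00 UTC − 6h = 05:00 Zelos District standard time.
Daylight saving runs 21 November 2027 – 27 February 2028; the standard-time date in Zelos District, 26 February 2028, is inside that window, so Zelos District is at UTC−05:00.
11:00 UTC − 5h = 06:00 Zelos District.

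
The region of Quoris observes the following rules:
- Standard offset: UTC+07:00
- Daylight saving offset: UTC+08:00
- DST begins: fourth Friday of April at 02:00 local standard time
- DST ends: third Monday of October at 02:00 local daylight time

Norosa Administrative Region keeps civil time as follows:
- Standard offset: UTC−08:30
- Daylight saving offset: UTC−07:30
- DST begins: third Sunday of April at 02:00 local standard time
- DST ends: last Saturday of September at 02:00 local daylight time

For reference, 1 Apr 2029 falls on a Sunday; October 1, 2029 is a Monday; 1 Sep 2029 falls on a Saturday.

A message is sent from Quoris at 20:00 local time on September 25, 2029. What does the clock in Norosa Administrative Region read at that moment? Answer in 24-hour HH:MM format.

04:30

1 April 2029 is a Sunday, so the first Friday is April 6 and the fourth is April 27.
1 October 2029 is a Monday, so the first Monday is October 1 and the third is October 15.
Daylight saving runs 27 April – 15 October; September 25, 2029 is inside that window, so Quoris is at UTC+08:00.
20:00 Quoris − 8h = 12:00 UTC.
1 April 2029 is a Sunday, so the first Sunday is April 1 and the third is April 15.
1 September 2029 is a Saturday, so Saturdays fall on 1, 8, 15, 22, 29; the last is September 29.
At the standard offset (UTC−08:30), 12:00 UTC − 8h30m = 03:30 Norosa Administrative Region standard time.
The standard-time date in Norosa Administrative Region, September 25, 2029, falls between 15 April and 29 September, so daylight saving is in effect and Norosa Administrative Region is at UTC−07:30.
12:00 UTC − 7h30m = 04:30 Norosa Administrative Region.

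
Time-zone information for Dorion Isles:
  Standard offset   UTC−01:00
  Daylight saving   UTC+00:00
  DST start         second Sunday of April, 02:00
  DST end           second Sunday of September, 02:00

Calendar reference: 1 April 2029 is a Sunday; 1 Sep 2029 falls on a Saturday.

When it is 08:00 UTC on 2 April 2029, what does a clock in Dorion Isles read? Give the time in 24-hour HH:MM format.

07:00

1 April 2029 is a Sunday, so the first Sunday is April 1 and the second is April 8.
1 September 2029 is a Saturday, so the first Sunday is September 2 and the second is September 9.
At the standard offset (UTC−01:00), 08:00 UTC − 1h = 07:00 Dorion Isles standard time.
The standard-time date in Dorion Isles, 2 April 2029, is outside the daylight-saving period (8 April – 9 September), so Dorion Isles is on standard time, UTC−01:00.
08:00 UTC − 1h = 07:00 local.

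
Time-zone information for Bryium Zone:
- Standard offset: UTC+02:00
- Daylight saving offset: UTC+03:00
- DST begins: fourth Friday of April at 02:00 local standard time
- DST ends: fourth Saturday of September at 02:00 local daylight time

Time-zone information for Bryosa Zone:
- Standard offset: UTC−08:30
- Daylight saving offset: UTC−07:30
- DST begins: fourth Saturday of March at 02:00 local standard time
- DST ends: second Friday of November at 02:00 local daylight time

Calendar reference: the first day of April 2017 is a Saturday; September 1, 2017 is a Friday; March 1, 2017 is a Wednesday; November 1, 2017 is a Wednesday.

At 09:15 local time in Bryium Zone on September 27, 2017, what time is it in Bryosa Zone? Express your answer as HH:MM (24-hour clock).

23:45

1 April 2017 is a Saturday, so the first Friday is April 7 and the fourth is April 28.
1 September 2017 is a Friday, so the first Saturday is September 2 and the fourth is September 23.
September 27, 2017 does not fall between 28 April and 23 September, so daylight saving is not in effect and Bryium Zone is at UTC+02:00.
09:15 Bryium Zone − 2h = 07:15 UTC.
1 March 2017 is a Wednesday, so the first Saturday is March 4 and the fourth is March 25.
1 November 2017 is a Wednesday, so the first Friday is November 3 and the second is November 10.
At the standard offset (UTC−08:30), 07:15 UTC − 8h30m = 22:45 Bryosa Zone standard time (rolling into the previous day, 26 September 2017).
The standard-time date in Bryosa Zone, September 26, 2017, falls between 25 March and 10 November, so daylight saving is in effect and Bryosa Zone is at UTC−07:30.
07:15 UTC − 7h30m = 23:45 Bryosa Zone (rolling into the previous day, 26 September 2017).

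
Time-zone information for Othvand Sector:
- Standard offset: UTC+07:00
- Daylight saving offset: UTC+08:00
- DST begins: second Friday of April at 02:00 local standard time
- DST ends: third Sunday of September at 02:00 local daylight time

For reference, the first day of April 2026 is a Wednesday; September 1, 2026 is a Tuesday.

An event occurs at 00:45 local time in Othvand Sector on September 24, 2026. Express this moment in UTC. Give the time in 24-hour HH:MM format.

1 April 2026 is a Wednesday, so the first Friday is April 3 and the second is April 10.
1 September 2026 is a Tuesday, so the first Sunday is September 6 and the third is September 20.
September 24, 2026 does not fall between 10 April and 20 September, so daylight saving is not in effect and Othvand Sector is at UTC+07:00.
00:45 local − 7h = 17:45 UTC (rolling into the previous day, 23 September 2026).

17:45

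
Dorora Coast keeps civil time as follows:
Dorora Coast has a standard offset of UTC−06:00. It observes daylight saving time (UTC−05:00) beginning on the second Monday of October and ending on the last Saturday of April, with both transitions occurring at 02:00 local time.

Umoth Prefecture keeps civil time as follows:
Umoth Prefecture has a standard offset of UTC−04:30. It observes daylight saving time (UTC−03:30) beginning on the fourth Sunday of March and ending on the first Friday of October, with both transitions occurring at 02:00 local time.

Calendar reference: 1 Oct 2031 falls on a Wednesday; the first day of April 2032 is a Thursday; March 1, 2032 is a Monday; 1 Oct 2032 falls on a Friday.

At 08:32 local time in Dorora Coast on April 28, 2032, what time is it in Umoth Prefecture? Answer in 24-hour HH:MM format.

1 October 2031 is a Wednesday, so the first Monday is October 6 and the second is October 13.
1 April 2032 is a Thursday, so Saturdays fall on 3, 10, 17, 24; the last is April 24.
April 28, 2032 is outside the daylight-saving period (13 October 2031 – 24 April 2032), so Dorora Coast is on standard time, UTC−06:00.
08:32 Dorora Coast + 6h = 14:32 UTC.
1 March 2032 is a Monday, so the first Sunday is March 7 and the fourth is March 28.
1 October 2032 is a Friday, so the first Friday is October 1.
At the standard offset (UTC−04:30), 14:32 UTC − 4h30m = 10:02 Umoth Prefecture standard time.
The standard-time date in Umoth Prefecture, April 28, 2032, falls between 28 March and 1 October, so daylight saving is in effect and Umoth Prefecture is at UTC−03:30.
14:32 UTC − 3h30m = 11:02 Umoth Prefecture.

11:02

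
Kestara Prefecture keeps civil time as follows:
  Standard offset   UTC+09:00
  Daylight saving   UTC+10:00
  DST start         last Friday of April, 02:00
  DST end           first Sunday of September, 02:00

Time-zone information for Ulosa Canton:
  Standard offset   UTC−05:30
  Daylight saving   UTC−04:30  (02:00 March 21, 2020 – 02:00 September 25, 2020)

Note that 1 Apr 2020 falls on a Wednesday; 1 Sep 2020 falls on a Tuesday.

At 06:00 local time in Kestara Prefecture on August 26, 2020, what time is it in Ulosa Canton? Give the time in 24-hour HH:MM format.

15:30

1 April 2020 is a Wednesday, so Fridays fall on 3, 10, 17, 24; the last is April 24.
1 September 2020 is a Tuesday, so the first Sunday is September 6.
Daylight saving runs 24 April – 6 September; August 26, 2020 is inside that window, so Kestara Prefecture is at UTC+10:00.
06:00 Kestara Prefecture − 10h = 20:00 UTC (rolling into the previous day, 25 August 2020).
At the standard offset (UTC−05:30), 20:00 UTC − 5h30m = 14:30 Ulosa Canton standard time.
The standard-time date in Ulosa Canton, August 25, 2020, lies within the daylight-saving period (21 March – 25 September), so Ulosa Canton is on daylight time, UTC−04:30.
20:00 UTC − 4h30m = 15:30 Ulosa Canton.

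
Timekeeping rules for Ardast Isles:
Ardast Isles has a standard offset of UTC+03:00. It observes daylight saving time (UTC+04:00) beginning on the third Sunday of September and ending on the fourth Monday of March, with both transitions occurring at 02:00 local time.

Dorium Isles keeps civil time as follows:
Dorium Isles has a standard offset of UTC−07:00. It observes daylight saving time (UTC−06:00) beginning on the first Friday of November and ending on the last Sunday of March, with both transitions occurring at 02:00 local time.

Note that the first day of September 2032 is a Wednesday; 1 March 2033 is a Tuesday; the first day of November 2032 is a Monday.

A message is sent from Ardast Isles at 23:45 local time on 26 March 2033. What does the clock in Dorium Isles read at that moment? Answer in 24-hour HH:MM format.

1 September 2032 is a Wednesday, so the first Sunday is September 5 and the third is September 19.
1 March 2033 is a Tuesday, so the first Monday is March 7 and the fourth is March 28.
26 March 2033 falls between 19 September 2032 and 28 March 2033, so daylight saving is in effect and Ardast Isles is at UTC+04:00.
23:45 Ardast Isles − 4h = 19:45 UTC.
1 November 2032 is a Monday, so the first Friday is November 5.
1 March 2033 is a Tuesday, so Sundays fall on 6, 13, 20, 27; the last is March 27.
At the standard offset (UTC−07:00), 19:45 UTC − 7h = 12:45 Dorium Isles standard time.
The standard-time date in Dorium Isles, 26 March 2033, lies within the daylight-saving period (5 November 2032 – 27 March 2033), so Dorium Isles is on daylight time, UTC−06:00.
19:45 UTC − 6h = 13:45 Dorium Isles.

13:45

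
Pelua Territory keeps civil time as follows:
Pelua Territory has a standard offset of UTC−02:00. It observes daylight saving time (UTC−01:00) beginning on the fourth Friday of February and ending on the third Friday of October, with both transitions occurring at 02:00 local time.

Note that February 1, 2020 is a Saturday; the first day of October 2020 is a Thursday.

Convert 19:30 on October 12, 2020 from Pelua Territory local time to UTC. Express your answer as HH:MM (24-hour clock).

1 February 2020 is a Saturday, so the first Friday is February 7 and the fourth is February 28.
1 October 2020 is a Thursday, so the first Friday is October 2 and the third is October 16.
October 12, 2020 lies within the daylight-saving period (28 February – 16 October), so Pelua Territory is on daylight time, UTC−01:00.
19:30 local + 1h = 20:30 UTC.

20:30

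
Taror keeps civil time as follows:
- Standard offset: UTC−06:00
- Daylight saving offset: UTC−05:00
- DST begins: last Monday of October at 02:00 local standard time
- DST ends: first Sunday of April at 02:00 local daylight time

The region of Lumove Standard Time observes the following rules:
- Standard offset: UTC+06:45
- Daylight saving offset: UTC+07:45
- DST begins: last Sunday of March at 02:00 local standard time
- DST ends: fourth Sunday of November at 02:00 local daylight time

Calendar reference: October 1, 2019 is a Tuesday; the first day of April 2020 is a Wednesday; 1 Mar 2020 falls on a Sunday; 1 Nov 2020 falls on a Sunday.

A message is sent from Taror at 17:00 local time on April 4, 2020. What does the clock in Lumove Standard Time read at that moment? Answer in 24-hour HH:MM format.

05:45

1 October 2019 is a Tuesday, so Mondays fall on 7, 14, 21, 28; the last is October 28.
1 April 2020 is a Wednesday, so the first Sunday is April 5.
Daylight saving runs 28 October 2019 – 5 April 2020; April 4, 2020 is inside that window, so Taror is at UTC−05:00.
17:00 Taror + 5h = 22:00 UTC.
1 March 2020 is a Sunday, so Sundays fall on 1, 8, 15, 22, 29; the last is March 29.
1 November 2020 is a Sunday, so the first Sunday is November 1 and the fourth is November 22.
At the standard offset (UTC+06:45), 22:00 UTC + 6h45m = 04:45 Lumove Standard Time standard time (rolling into the next day, 5 April 2020).
Daylight saving runs 29 March – 22 November; the standard-time date in Lumove Standard Time, April 5, 2020, is inside that window, so Lumove Standard Time is at UTC+07:45.
22:00 UTC + 7h45m = 05:45 Lumove Standard Time (rolling into the next day, 5 April 2020).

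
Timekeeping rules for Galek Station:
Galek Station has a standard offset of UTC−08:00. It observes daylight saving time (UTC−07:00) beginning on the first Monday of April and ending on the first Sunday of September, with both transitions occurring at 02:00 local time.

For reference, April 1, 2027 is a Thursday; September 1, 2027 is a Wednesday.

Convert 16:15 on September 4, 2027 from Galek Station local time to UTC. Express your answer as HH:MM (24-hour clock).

1 April 2027 is a Thursday, so the first Monday is April 5.
1 September 2027 is a Wednesday, so the first Sunday is September 5.
September 4, 2027 lies within the daylight-saving period (5 April – 5 September), so Galek Station is on daylight time, UTC−07:00.
16:15 local + 7h = 23:15 UTC.

23:15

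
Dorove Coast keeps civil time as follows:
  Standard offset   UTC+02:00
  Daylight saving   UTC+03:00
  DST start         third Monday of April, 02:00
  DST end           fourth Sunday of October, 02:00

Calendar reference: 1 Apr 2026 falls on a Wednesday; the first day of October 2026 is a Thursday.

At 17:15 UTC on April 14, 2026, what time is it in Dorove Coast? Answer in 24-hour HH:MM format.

1 April 2026 is a Wednesday, so the first Monday is April 6 and the third is April 20.
1 October 2026 is a Thursday, so the first Sunday is October 4 and the fourth is October 25.
At the standard offset (UTC+02:00), 17:15 UTC + 2h = 19:15 Dorove Coast standard time.
Daylight saving runs 20 April – 25 October; the standard-time date in Dorove Coast, April 14, 2026, is outside that window, so Dorove Coast is on standard time at UTC+02:00.
17:15 UTC + 2h = 19:15 local.

19:15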